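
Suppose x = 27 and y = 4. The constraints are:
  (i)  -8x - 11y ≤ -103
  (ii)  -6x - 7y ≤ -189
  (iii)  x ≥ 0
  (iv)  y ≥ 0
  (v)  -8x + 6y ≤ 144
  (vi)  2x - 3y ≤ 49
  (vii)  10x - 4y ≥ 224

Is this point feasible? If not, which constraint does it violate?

(i): -260 ≤ -103 ✓
(ii): -190 ≤ -189 ✓
(iii): 27 ≥ 0 ✓
(iv): 4 ≥ 0 ✓
(v): -192 ≤ 144 ✓
(vi): 42 ≤ 49 ✓
(vii): 254 ≥ 224 ✓

feasible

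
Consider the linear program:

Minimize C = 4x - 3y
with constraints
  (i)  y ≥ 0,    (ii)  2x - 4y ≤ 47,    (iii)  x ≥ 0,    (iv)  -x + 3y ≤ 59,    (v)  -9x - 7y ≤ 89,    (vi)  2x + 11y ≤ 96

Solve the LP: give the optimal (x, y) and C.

x = 0, y = 96/11, minimum C = -288/11

The binding constraints are x = 0 and 2x + 11y = 96.
Solving simultaneously gives x = 0, y = 96/11.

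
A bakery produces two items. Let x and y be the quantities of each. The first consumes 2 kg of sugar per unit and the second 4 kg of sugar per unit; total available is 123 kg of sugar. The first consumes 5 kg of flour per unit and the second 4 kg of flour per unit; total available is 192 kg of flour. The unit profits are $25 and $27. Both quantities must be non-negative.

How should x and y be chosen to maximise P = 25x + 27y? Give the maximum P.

x = 23, y = 77/4, maximum P = 4379/4

Corner points and P = 25x + 27y:
  (0, 0) → P = 0
  (0, 123/4) → P = 3321/4
  (192/5, 0) → P = 960
  (23, 77/4) → P = 4379/4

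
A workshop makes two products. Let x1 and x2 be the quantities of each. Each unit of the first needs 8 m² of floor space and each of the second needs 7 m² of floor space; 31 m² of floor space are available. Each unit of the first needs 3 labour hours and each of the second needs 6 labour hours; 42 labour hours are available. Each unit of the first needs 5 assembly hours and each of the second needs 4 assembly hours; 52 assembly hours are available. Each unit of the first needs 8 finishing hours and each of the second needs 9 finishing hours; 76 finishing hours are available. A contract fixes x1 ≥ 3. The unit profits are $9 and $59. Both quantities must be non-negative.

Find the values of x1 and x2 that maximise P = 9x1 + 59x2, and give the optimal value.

x1 = 3, x2 = 1, maximum P = 86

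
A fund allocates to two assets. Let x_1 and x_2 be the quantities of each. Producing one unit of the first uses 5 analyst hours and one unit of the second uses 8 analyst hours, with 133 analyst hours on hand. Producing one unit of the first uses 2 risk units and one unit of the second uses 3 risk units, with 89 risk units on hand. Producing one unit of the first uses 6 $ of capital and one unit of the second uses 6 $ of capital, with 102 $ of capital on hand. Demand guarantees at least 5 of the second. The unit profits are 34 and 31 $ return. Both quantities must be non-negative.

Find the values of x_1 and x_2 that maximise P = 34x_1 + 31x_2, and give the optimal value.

Extreme points and P = 34x_1 + 31x_2:
  (0, 133/8) → P = 4123/8
  (0, 5) → P = 155
  (1, 16) → P = 530
  (12, 5) → P = 563

x_1 = 12, x_2 = 5, maximum P = 563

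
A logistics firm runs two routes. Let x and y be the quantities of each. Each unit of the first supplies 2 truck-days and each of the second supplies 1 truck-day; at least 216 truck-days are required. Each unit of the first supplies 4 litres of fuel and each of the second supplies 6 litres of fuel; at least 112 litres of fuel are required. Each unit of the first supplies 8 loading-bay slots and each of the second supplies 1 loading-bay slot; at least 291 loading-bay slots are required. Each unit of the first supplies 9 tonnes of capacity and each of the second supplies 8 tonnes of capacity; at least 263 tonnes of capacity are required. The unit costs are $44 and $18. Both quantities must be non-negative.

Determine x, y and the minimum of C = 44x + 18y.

Extreme points and C = 44x + 18y:
  (0, 291) → C = 5238
  (108, 0) → C = 4752
  (25/2, 191) → C = 3988
The feasible region is unbounded (it extends along (0, 1), (1, 0)), but C strictly increases along every unbounded feasible direction, so there is no improving ray and the minimum is attained at a vertex.

At the optimal vertex, 2x + y = 216 and 8x + y = 291.
Solving simultaneously gives x = 25/2, y = 191.

x = 25/2, y = 191, minimum C = 3988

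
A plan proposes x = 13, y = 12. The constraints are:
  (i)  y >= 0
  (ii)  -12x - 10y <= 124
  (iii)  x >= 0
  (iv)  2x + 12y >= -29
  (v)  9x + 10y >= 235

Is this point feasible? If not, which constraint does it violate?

(i): 12 ≥ 0 ✓
(ii): -276 ≤ 124 ✓
(iii): 13 ≥ 0 ✓
(iv): 170 ≥ -29 ✓
(v): 237 ≥ 235 ✓

feasible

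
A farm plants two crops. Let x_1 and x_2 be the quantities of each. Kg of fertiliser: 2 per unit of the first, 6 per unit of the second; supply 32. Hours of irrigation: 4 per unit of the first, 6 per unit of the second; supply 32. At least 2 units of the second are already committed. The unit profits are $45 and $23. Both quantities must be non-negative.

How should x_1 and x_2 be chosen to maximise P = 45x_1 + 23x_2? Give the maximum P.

x_1 = 5, x_2 = 2, maximum P = 271

The binding constraints are 4x_1 + 6x_2 = 32 and x_2 = 2.
Solving simultaneously gives x_1 = 5, x_2 = 2.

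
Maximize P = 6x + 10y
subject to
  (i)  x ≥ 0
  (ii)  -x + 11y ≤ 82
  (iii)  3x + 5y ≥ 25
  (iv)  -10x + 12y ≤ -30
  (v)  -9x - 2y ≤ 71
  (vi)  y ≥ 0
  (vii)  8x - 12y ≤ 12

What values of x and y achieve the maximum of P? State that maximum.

x = 279/19, y = 167/19, maximum P = 176

Extreme points and P = 6x + 10y:
  (657/49, 425/49) → P = 8192/49
  (279/19, 167/19) → P = 176
  (9, 5) → P = 104

The binding constraints are -x + 11y = 82 and 8x - 12y = 12.
Solving simultaneously gives x = 279/19, y = 167/19.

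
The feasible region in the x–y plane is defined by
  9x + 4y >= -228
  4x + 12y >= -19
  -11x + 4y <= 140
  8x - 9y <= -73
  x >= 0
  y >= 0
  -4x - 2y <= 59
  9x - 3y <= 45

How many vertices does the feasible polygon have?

4

Intersecting each pair of boundary lines and keeping only the points that satisfy every inequality leaves:
  (0, 35)
  (200, 585)
  (0, 73/9)
  (208/19, 339/19)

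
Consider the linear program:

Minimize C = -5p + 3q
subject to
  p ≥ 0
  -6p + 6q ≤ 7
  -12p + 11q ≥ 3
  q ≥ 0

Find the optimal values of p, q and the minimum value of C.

p = 59/6, q = 11, minimum C = -97/6

Extreme points and C = -5p + 3q:
  (0, 7/6) → C = 7/2
  (0, 3/11) → C = 9/11
  (59/6, 11) → C = -97/6

The optimum lies where -6p + 6q = 7 and -12p + 11q = 3.
Solving simultaneously gives p = 59/6, q = 11.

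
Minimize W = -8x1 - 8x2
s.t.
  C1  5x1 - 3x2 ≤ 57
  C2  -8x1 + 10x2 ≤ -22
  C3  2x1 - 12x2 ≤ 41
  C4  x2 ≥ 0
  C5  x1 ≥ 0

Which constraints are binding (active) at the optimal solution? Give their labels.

C1 and C2

Corner points and W = -8x1 - 8x2:
  (252/13, 173/13) → W = -3400/13
  (57/5, 0) → W = -456/5
  (11/4, 0) → W = -22

The minimum is at (252/13, 173/13). Substituting into each constraint, equality holds for C1 and C2; the remaining constraints have slack.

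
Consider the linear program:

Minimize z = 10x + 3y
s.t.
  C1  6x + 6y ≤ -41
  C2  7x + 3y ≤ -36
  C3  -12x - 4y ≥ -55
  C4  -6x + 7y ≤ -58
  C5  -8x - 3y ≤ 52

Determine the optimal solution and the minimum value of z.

x = -95/37, y = -388/37, minimum z = -2114/37

Extreme points and z = 10x + 3y:
  (309/8, -817/8) → z = 639/8
  (-78/67, -622/67) → z = -2646/67
  (373/4, -266) → z = 269/2
  (-95/37, -388/37) → z = -2114/37

The optimum lies where -6x + 7y = -58 and -8x - 3y = 52.
Solving simultaneously gives x = -95/37, y = -388/37.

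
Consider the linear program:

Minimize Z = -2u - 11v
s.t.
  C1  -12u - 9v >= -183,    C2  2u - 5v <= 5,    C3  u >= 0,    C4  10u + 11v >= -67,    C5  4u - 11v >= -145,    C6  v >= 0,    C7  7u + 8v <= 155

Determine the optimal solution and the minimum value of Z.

u = 59/14, v = 103/7, minimum Z = -1192/7

Extreme points and Z = -2u - 11v:
  (160/13, 51/13) → Z = -881/13
  (59/14, 103/7) → Z = -1192/7
  (5/2, 0) → Z = -5
  (0, 145/11) → Z = -145
  (0, 0) → Z = 0

The binding constraints are -12u - 9v = -183 and 4u - 11v = -145.
Solving simultaneously gives u = 59/14, v = 103/7.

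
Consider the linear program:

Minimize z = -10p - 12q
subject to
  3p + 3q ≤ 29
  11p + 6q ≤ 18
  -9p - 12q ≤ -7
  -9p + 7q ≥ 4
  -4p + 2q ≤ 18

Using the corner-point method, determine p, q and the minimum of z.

p = -36/23, q = 135/23, minimum z = -1260/23

The binding constraints are 11p + 6q = 18 and -4p + 2q = 18.
Solving simultaneously gives p = -36/23, q = 135/23.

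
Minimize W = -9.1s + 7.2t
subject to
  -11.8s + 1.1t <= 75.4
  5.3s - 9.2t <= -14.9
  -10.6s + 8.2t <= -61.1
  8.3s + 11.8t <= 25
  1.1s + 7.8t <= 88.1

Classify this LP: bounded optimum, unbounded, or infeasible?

The boundaries -11.8s + 1.1t = 75.4 and 5.3s - 9.2t = -14.9 meet at (-67729/10273, -22380/10273), but that point violates -10.6s + 8.2t ≤ -61.1. Every candidate vertex is excluded by some other constraint, so the feasible region is empty.

infeasible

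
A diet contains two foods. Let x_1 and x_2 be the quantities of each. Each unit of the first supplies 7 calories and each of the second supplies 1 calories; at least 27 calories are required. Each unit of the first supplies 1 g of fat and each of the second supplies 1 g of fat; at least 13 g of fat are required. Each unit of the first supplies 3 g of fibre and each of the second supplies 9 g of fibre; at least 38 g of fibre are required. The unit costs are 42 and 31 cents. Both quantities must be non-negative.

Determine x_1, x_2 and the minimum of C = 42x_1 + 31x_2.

x_1 = 7/3, x_2 = 32/3, minimum C = 1286/3

Extreme points and C = 42x_1 + 31x_2:
  (0, 27) → C = 837
  (13, 0) → C = 546
  (7/3, 32/3) → C = 1286/3
The feasible region is unbounded (it extends along (0, 1), (1, 0)), but C strictly increases along every unbounded feasible direction, so there is no improving ray and the minimum is attained at a vertex.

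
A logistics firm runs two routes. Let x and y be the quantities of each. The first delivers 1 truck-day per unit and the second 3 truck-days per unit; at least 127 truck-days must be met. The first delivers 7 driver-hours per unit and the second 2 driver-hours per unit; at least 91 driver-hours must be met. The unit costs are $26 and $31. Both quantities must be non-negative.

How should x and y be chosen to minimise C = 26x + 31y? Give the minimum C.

x = 1, y = 42, minimum C = 1328

The feasible region is unbounded (it extends along (0, 1), (1, 0)), but C strictly increases along every unbounded feasible direction, so there is no improving ray and the minimum is attained at a vertex.

The optimum lies where x + 3y = 127 and 7x + 2y = 91.
Solving simultaneously gives x = 1, y = 42.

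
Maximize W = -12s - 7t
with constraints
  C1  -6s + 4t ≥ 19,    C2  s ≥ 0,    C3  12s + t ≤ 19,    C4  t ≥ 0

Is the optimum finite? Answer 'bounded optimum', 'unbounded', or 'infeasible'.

Corner points and W = -12s - 7t:
  (0, 19/4) → W = -133/4
  (19/18, 19/3) → W = -57
  (0, 19) → W = -133
The feasible region has finitely many vertices and no improving ray; the maximum is -133/4 at (0, 19/4).

bounded optimum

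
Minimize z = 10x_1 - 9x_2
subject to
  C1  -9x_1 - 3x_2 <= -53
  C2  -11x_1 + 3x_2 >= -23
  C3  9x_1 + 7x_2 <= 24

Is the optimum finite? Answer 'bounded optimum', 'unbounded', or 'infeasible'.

The boundaries -9x_1 - 3x_2 = -53 and -11x_1 + 3x_2 = -23 meet at (19/5, 94/15), but that point violates 9x_1 + 7x_2 ≤ 24. Every candidate vertex is excluded by some other constraint, so the feasible region is empty.

infeasible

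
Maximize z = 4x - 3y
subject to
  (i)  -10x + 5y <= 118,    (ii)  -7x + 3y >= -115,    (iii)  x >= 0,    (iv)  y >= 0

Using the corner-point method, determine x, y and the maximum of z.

x = 115/7, y = 0, maximum z = 460/7

Extreme points and z = 4x - 3y:
  (929/5, 1976/5) → z = -2212/5
  (0, 118/5) → z = -354/5
  (115/7, 0) → z = 460/7
  (0, 0) → z = 0

The optimum lies where -7x + 3y = -115 and y = 0.
Solving simultaneously gives x = 115/7, y = 0.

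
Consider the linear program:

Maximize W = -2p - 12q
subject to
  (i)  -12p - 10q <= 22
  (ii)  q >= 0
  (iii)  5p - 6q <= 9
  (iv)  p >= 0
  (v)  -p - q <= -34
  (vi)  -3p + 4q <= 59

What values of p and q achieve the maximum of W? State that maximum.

p = 213/11, q = 161/11, maximum W = -2358/11

Extreme points and W = -2p - 12q:
  (213/11, 161/11) → W = -2358/11
  (195, 161) → W = -2322
  (11, 23) → W = -298

At the optimal vertex, 5p - 6q = 9 and -p - q = -34.
Solving simultaneously gives p = 213/11, q = 161/11.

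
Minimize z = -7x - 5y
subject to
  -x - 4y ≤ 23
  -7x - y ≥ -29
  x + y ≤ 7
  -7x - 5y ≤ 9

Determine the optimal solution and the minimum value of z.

Feasible corners and z = -7x - 5y:
  (139/27, -190/27) → z = -23/27
  (79/23, -152/23) → z = 9
  (11/3, 10/3) → z = -127/3
  (-22, 29) → z = 9

x = 11/3, y = 10/3, minimum z = -127/3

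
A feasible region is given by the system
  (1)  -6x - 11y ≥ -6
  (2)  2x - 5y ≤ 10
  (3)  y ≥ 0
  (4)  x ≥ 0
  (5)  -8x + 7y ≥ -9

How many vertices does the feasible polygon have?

Intersecting each pair of boundary lines and keeping only the points that satisfy every inequality leaves:
  (1, 0)
  (0, 6/11)
  (0, 0)

3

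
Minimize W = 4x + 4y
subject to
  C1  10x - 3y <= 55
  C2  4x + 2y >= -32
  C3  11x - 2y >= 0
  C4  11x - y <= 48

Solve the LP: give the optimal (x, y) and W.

x = 7/16, y = -135/8, minimum W = -263/4

Extreme points and W = 4x + 4y:
  (7/16, -135/8) → W = -263/4
  (89/23, -125/23) → W = -144/23
  (-32/15, -176/15) → W = -832/15
  (96/11, 48) → W = 2496/11

The optimum lies where 10x - 3y = 55 and 4x + 2y = -32.
Solving simultaneously gives x = 7/16, y = -135/8.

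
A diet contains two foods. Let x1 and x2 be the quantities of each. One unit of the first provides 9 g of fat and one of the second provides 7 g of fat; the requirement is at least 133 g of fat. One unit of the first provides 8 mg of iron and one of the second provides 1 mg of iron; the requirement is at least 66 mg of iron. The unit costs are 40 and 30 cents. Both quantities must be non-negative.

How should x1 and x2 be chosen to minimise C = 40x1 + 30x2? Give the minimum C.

x1 = 7, x2 = 10, minimum C = 580

The feasible region is unbounded (it extends along (0, 1), (1, 0)), but C strictly increases along every unbounded feasible direction, so there is no improving ray and the minimum is attained at a vertex.

At the optimal vertex, 9x1 + 7x2 = 133 and 8x1 + x2 = 66.
Solving simultaneously gives x1 = 7, x2 = 10.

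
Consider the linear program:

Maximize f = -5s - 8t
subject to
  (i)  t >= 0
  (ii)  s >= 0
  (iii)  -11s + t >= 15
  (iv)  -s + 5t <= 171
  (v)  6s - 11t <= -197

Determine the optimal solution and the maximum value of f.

s = 0, t = 197/11, maximum f = -1576/11

Corner points and f = -5s - 8t:
  (0, 171/5) → f = -1368/5
  (0, 197/11) → f = -1576/11
  (16/9, 311/9) → f = -856/3
  (32/115, 2077/115) → f = -16776/115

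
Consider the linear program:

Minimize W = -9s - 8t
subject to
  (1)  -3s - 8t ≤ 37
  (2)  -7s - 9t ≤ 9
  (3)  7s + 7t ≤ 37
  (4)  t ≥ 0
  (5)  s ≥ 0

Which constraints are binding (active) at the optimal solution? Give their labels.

(3) and (4)

Feasible corners and W = -9s - 8t:
  (37/7, 0) → W = -333/7
  (0, 37/7) → W = -296/7
  (0, 0) → W = 0

The minimum is at (37/7, 0). Substituting into each constraint, equality holds for (3) and (4); the remaining constraints have slack.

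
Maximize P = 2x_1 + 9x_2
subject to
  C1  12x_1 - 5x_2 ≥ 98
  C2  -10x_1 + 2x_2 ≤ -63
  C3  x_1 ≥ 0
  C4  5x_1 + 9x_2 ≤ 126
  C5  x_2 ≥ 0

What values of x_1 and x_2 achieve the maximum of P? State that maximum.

x_1 = 216/19, x_2 = 146/19, maximum P = 1746/19

The optimum lies where 12x_1 - 5x_2 = 98 and 5x_1 + 9x_2 = 126.
Solving simultaneously gives x_1 = 216/19, x_2 = 146/19.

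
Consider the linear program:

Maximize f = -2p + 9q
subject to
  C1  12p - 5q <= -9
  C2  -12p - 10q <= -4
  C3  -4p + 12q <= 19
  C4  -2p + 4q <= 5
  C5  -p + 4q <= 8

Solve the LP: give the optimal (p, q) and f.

p = -11/38, q = 21/19, maximum f = 200/19

The optimum lies where 12p - 5q = -9 and -2p + 4q = 5.
Solving simultaneously gives p = -11/38, q = 21/19.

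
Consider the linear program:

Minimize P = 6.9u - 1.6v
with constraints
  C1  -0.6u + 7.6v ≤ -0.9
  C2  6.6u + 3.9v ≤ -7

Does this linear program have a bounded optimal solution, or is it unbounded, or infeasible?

unbounded

From the feasible point (-4969/5250, -169/875), moving in the direction (-7.6, -0.6) keeps every constraint satisfied while P decreases without bound.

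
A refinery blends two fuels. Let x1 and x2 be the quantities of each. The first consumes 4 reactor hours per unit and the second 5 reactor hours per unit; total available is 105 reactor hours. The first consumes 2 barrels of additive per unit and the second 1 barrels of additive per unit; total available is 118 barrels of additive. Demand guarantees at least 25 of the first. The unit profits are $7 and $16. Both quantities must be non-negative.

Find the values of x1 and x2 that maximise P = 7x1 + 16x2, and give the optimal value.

x1 = 25, x2 = 1, maximum P = 191

Vertices and P = 7x1 + 16x2:
  (105/4, 0) → P = 735/4
  (25, 0) → P = 175
  (25, 1) → P = 191

At the optimal vertex, 4x1 + 5x2 = 105 and x1 = 25.
Solving simultaneously gives x1 = 25, x2 = 1.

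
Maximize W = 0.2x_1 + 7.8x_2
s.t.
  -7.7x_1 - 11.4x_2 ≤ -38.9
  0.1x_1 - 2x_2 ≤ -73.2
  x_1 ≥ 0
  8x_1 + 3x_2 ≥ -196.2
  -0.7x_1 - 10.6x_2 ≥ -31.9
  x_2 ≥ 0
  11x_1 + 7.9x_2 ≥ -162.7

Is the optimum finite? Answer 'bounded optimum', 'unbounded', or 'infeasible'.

infeasible

The boundaries -7.7x_1 - 11.4x_2 = -38.9 and -0.7x_1 - 10.6x_2 = -31.9 meet at (1217/1841, 780/263), but that point violates 0.1x_1 - 2x_2 ≤ -73.2. Every candidate vertex is excluded by some other constraint, so the feasible region is empty.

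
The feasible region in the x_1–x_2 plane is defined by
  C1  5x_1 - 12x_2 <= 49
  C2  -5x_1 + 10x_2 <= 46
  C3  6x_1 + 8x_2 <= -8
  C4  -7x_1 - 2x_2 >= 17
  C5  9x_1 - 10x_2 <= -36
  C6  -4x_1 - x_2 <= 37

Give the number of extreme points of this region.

The feasible vertices (each the meet of two boundaries and inside every other half-plane) are:
  (-112/25, 59/25)
  (-416/45, -1/45)
  (-92/33, 12/11)
  (-58/7, -27/7)

4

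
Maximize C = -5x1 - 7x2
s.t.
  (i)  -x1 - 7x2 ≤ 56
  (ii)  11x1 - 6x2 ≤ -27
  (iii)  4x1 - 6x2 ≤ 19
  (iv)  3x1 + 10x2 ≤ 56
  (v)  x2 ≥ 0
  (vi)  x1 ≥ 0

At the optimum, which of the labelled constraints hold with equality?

(ii) and (vi)

Extreme points and C = -5x1 - 7x2:
  (33/64, 697/128) → C = -5209/128
  (0, 9/2) → C = -63/2
  (0, 28/5) → C = -196/5

The maximum is at (0, 9/2). Substituting into each constraint, equality holds for (ii) and (vi); the remaining constraints have slack.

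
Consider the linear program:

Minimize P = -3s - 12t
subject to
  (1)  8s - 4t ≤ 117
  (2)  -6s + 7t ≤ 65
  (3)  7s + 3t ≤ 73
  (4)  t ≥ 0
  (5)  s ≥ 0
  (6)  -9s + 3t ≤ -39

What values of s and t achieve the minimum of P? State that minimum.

s = 7, t = 8, minimum P = -117

Feasible corners and P = -3s - 12t:
  (73/7, 0) → P = -219/7
  (7, 8) → P = -117
  (13/3, 0) → P = -13

At the optimal vertex, 7s + 3t = 73 and -9s + 3t = -39.
Solving simultaneously gives s = 7, t = 8.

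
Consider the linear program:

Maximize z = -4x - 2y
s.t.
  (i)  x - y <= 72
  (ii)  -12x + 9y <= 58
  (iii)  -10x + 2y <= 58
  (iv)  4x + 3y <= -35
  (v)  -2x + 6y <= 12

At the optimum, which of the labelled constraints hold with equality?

(i) and (iii)

Feasible corners and z = -4x - 2y:
  (-101/4, -389/4) → z = 591/2
  (181/7, -323/7) → z = -78/7
  (-122/19, -59/19) → z = 606/19

The maximum is at (-101/4, -389/4). Substituting into each constraint, equality holds for (i) and (iii); the remaining constraints have slack.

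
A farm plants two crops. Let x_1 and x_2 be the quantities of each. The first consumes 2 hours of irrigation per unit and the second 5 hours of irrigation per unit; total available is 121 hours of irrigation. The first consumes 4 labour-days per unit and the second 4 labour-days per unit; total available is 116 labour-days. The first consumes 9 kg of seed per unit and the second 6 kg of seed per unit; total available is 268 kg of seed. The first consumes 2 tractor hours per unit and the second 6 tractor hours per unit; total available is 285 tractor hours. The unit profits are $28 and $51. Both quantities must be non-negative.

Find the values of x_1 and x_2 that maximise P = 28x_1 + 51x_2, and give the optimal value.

x_1 = 8, x_2 = 21, maximum P = 1295

Corner points and P = 28x_1 + 51x_2:
  (0, 0) → P = 0
  (0, 121/5) → P = 6171/5
  (29, 0) → P = 812
  (8, 21) → P = 1295

At the optimal vertex, 2x_1 + 5x_2 = 121 and 4x_1 + 4x_2 = 116.
Solving simultaneously gives x_1 = 8, x_2 = 21.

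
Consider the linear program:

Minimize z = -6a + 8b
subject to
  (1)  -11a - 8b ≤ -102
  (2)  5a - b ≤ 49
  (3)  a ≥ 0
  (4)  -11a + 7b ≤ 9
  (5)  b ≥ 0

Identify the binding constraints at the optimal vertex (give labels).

(2) and (5)

Corner points and z = -6a + 8b:
  (214/55, 37/5) → z = 1972/55
  (102/11, 0) → z = -612/11
  (44/3, 73/3) → z = 320/3
  (49/5, 0) → z = -294/5

The minimum is at (49/5, 0). Substituting into each constraint, equality holds for (2) and (5); the remaining constraints have slack.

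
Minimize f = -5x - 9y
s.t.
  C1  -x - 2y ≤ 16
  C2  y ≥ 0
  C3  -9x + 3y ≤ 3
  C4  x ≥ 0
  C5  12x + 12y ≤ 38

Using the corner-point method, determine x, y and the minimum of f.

x = 13/24, y = 21/8, minimum f = -79/3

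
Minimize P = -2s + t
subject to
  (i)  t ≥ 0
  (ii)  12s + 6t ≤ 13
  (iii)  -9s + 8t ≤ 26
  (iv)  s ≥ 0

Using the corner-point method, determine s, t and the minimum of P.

s = 13/12, t = 0, minimum P = -13/6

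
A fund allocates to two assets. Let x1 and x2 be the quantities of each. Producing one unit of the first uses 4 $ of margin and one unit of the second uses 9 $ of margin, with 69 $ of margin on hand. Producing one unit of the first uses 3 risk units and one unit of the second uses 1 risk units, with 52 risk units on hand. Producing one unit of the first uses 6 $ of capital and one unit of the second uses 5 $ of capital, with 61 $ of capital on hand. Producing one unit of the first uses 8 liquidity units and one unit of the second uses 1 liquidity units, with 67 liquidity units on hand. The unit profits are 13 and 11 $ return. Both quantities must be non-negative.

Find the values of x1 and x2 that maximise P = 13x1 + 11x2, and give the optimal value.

x1 = 6, x2 = 5, maximum P = 133

Feasible corners and P = 13x1 + 11x2:
  (0, 0) → P = 0
  (0, 23/3) → P = 253/3
  (67/8, 0) → P = 871/8
  (6, 5) → P = 133
  (137/17, 43/17) → P = 2254/17

The optimum lies where 4x1 + 9x2 = 69 and 6x1 + 5x2 = 61.
Solving simultaneously gives x1 = 6, x2 = 5.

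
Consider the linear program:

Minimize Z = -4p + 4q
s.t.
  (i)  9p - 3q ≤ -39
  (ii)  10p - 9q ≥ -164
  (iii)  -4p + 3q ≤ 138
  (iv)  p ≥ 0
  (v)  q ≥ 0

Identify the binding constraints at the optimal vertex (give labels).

(i) and (iv)

Vertices and Z = -4p + 4q:
  (47/17, 362/17) → Z = 1260/17
  (0, 13) → Z = 52
  (0, 164/9) → Z = 656/9

The minimum is at (0, 13). Substituting into each constraint, equality holds for (i) and (iv); the remaining constraints have slack.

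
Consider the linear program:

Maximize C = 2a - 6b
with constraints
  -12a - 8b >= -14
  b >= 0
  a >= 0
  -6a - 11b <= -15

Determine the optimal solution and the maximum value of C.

Extreme points and C = 2a - 6b:
  (0, 7/4) → C = -21/2
  (17/42, 8/7) → C = -127/21
  (0, 15/11) → C = -90/11

The optimum lies where -12a - 8b = -14 and -6a - 11b = -15.
Solving simultaneously gives a = 17/42, b = 8/7.

a = 17/42, b = 8/7, maximum C = -127/21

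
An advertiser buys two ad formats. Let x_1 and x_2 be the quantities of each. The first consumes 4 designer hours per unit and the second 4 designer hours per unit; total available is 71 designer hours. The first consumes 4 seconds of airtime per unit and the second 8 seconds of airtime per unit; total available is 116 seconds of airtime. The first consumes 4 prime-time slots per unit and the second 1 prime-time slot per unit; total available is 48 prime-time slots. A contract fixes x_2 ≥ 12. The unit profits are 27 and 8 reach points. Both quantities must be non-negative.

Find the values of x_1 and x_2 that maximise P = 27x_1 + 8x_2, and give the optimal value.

x_1 = 5, x_2 = 12, maximum P = 231

At the optimal vertex, 4x_1 + 8x_2 = 116 and x_2 = 12.
Solving simultaneously gives x_1 = 5, x_2 = 12.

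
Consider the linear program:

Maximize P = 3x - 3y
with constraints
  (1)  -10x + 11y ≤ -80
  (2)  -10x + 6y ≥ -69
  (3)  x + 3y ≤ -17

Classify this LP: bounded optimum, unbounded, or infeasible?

From the feasible point (53/41, -250/41), moving in the direction (-6, -10) keeps every constraint satisfied while P increases without bound.

unbounded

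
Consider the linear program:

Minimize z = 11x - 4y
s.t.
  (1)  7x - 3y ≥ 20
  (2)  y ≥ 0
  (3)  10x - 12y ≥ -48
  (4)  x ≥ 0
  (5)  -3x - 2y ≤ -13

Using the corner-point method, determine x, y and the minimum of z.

The feasible region is unbounded (it extends along (6, 5), (1, 0)), but z strictly increases along every unbounded feasible direction, so there is no improving ray and the minimum is attained at a vertex.

At the optimal vertex, 7x - 3y = 20 and -3x - 2y = -13.
Solving simultaneously gives x = 79/23, y = 31/23.

x = 79/23, y = 31/23, minimum z = 745/23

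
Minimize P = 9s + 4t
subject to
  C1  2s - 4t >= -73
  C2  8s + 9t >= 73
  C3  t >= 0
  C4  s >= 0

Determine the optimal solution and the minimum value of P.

Feasible corners and P = 9s + 4t:
  (0, 73/4) → P = 73
  (73/8, 0) → P = 657/8
  (0, 73/9) → P = 292/9
The feasible region is unbounded (it extends along (2, 1), (1, 0)), but P strictly increases along every unbounded feasible direction, so there is no improving ray and the minimum is attained at a vertex.

The optimum lies where 8s + 9t = 73 and s = 0.
Solving simultaneously gives s = 0, t = 73/9.

s = 0, t = 73/9, minimum P = 292/9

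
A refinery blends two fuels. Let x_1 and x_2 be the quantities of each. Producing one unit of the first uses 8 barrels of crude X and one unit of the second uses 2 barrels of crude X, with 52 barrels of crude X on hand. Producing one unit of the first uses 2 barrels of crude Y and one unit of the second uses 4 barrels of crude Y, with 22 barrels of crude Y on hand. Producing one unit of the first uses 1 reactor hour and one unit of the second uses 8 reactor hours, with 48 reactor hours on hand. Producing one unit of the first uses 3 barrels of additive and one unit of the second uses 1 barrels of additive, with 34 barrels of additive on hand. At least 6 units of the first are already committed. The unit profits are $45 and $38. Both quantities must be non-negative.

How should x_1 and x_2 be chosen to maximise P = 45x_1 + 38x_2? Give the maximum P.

Extreme points and P = 45x_1 + 38x_2:
  (13/2, 0) → P = 585/2
  (6, 0) → P = 270
  (6, 2) → P = 346

The binding constraints are 8x_1 + 2x_2 = 52 and x_1 = 6.
Solving simultaneously gives x_1 = 6, x_2 = 2.

x_1 = 6, x_2 = 2, maximum P = 346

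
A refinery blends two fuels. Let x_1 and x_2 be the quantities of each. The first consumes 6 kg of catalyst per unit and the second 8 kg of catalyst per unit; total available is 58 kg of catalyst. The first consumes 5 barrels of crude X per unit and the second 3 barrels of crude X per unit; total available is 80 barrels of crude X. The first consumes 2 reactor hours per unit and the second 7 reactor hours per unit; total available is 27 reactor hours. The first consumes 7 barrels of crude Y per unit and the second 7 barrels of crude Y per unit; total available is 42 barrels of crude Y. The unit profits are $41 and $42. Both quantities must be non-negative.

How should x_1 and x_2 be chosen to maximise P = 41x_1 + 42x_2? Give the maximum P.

Extreme points and P = 41x_1 + 42x_2:
  (0, 0) → P = 0
  (0, 27/7) → P = 162
  (6, 0) → P = 246
  (3, 3) → P = 249

The optimum lies where 2x_1 + 7x_2 = 27 and 7x_1 + 7x_2 = 42.
Solving simultaneously gives x_1 = 3, x_2 = 3.

x_1 = 3, x_2 = 3, maximum P = 249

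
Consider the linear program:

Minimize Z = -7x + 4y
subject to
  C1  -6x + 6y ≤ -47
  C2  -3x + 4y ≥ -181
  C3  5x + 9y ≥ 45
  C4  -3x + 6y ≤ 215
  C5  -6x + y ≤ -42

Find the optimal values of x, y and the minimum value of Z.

x = 973/3, y = 198, minimum Z = -4435/3

Vertices and Z = -7x + 4y:
  (33/4, 5/12) → Z = -673/12
  (262/3, 159/2) → Z = -880/3
  (1809/47, -770/47) → Z = -15743/47
  (973/3, 198) → Z = -4435/3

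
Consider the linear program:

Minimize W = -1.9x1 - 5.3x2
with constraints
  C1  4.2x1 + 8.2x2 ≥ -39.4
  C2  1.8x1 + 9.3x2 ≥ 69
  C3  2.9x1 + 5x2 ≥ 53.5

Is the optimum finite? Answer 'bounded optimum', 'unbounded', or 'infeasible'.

unbounded

From the feasible point (5085/599, 3460/599), moving in the direction (9.3, -1.8) keeps every constraint satisfied while W decreases without bound.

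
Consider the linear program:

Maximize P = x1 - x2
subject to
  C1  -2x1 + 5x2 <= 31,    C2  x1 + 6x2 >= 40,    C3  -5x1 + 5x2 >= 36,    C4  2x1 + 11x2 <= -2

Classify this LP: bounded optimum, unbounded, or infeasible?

infeasible

The boundaries -2x1 + 5x2 = 31 and 2x1 + 11x2 = -2 meet at (-351/32, 29/16), but that point violates x1 + 6x2 ≥ 40. Every candidate vertex is excluded by some other constraint, so the feasible region is empty.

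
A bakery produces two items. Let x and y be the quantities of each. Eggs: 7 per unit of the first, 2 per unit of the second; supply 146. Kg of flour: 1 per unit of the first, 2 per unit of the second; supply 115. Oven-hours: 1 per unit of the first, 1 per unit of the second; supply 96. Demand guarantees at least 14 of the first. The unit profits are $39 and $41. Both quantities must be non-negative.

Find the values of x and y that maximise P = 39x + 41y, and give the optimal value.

x = 14, y = 24, maximum P = 1530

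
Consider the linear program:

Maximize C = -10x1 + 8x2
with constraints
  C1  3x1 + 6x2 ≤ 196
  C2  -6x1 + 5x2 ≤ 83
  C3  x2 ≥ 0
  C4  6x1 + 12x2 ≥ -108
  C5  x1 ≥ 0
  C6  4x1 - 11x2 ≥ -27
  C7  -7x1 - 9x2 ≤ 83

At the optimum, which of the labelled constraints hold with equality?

C5 and C6

Extreme points and C = -10x1 + 8x2:
  (196/3, 0) → C = -1960/3
  (1994/57, 865/57) → C = -4340/19
  (0, 0) → C = 0
  (0, 27/11) → C = 216/11

The maximum is at (0, 27/11). Substituting into each constraint, equality holds for C5 and C6; the remaining constraints have slack.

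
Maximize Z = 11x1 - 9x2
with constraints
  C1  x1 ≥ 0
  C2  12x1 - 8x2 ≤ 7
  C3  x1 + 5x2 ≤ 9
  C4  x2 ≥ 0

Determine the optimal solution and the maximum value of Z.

x1 = 7/12, x2 = 0, maximum Z = 77/12

Extreme points and Z = 11x1 - 9x2:
  (0, 9/5) → Z = -81/5
  (0, 0) → Z = 0
  (107/68, 101/68) → Z = 67/17
  (7/12, 0) → Z = 77/12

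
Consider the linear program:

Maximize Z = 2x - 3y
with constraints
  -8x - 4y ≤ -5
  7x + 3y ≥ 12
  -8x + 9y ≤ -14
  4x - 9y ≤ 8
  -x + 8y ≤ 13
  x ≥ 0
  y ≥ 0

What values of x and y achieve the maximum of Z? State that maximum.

Feasible corners and Z = 2x - 3y:
  (229/55, 118/55) → Z = 104/55
  (7/4, 0) → Z = 7/2
  (181/23, 60/23) → Z = 182/23
  (2, 0) → Z = 4

The optimum lies where 4x - 9y = 8 and -x + 8y = 13.
Solving simultaneously gives x = 181/23, y = 60/23.

x = 181/23, y = 60/23, maximum Z = 182/23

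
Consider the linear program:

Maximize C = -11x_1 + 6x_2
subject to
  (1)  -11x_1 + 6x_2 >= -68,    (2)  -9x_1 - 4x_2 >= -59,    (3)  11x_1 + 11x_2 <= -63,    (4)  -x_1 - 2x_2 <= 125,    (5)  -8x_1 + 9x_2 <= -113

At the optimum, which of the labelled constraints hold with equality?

Feasible corners and C = -11x_1 + 6x_2:
  (-307/14, -1443/28) → C = -68
  (-22/17, -233/17) → C = -68
  (-899/25, -1113/25) → C = 3211/25

The maximum is at (-899/25, -1113/25). Substituting into each constraint, equality holds for (4) and (5); the remaining constraints have slack.

(4) and (5)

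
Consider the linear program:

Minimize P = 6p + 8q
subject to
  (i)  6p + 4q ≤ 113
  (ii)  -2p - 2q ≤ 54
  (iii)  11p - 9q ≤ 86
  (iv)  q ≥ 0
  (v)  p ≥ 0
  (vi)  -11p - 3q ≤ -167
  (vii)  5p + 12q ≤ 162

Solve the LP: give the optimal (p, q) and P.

p = 587/44, q = 27/4, minimum P = 2949/22

Corner points and P = 6p + 8q:
  (1361/98, 727/98) → P = 6991/49
  (177/13, 407/52) → P = 1876/13
  (587/44, 27/4) → P = 2949/22
  (506/39, 947/117) → P = 16684/117

The optimum lies where 11p - 9q = 86 and -11p - 3q = -167.
Solving simultaneously gives p = 587/44, q = 27/4.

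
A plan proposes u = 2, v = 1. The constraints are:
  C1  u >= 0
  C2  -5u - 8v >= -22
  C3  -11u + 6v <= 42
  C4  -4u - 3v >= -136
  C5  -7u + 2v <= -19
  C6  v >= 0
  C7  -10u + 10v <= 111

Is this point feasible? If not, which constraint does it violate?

Constraint C5: -7u + 2v = -12, which is not ≤ -19. All other constraints are satisfied.

not feasible — violates C5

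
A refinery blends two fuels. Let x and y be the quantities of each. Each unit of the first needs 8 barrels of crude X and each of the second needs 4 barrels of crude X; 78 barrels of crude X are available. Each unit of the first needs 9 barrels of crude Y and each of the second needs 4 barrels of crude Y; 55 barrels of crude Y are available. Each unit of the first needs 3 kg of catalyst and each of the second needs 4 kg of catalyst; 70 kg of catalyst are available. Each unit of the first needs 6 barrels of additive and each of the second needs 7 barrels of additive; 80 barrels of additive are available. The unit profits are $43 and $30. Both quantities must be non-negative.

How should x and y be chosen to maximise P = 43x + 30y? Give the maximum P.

Corner points and P = 43x + 30y:
  (0, 0) → P = 0
  (0, 80/7) → P = 2400/7
  (55/9, 0) → P = 2365/9
  (5/3, 10) → P = 1115/3

x = 5/3, y = 10, maximum P = 1115/3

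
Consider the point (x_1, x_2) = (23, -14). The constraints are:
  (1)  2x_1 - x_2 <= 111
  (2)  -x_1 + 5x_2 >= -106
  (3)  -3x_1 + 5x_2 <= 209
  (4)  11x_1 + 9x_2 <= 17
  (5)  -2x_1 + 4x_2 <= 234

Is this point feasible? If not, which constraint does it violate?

not feasible — violates (4)

Constraint (4): 11x_1 + 9x_2 = 127, which is not ≤ 17. All other constraints are satisfied.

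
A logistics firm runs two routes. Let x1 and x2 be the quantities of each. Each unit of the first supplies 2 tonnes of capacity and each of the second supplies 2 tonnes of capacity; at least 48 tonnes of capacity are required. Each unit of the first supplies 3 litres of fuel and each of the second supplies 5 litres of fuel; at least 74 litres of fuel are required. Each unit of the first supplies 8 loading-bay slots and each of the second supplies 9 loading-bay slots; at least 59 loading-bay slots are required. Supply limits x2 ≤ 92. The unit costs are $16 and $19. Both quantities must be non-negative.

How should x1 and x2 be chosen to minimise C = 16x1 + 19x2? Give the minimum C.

Extreme points and C = 16x1 + 19x2:
  (0, 24) → C = 456
  (0, 92) → C = 1748
  (74/3, 0) → C = 1184/3
  (23, 1) → C = 387
The feasible region is unbounded (it extends along (1, 0)), but C strictly increases along every unbounded feasible direction, so there is no improving ray and the minimum is attained at a vertex.

x1 = 23, x2 = 1, minimum C = 387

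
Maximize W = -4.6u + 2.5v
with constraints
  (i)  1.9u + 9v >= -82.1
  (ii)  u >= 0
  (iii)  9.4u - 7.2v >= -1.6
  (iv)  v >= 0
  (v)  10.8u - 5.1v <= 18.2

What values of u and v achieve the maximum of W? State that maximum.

u = 0, v = 2/9, maximum W = 5/9

Corner points and W = -4.6u + 2.5v:
  (0, 2/9) → W = 5/9
  (0, 0) → W = 0
  (2320/497, 9418/1491) → W = -8471/1491
  (91/54, 0) → W = -2093/270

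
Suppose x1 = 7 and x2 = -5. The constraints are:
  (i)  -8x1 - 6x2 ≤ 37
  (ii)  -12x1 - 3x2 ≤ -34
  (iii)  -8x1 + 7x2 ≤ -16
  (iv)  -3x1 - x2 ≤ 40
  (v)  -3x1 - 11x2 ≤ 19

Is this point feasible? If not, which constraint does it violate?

not feasible — violates (v)

Constraint (v): -3x1 - 11x2 = 34, which is not ≤ 19. All other constraints are satisfied.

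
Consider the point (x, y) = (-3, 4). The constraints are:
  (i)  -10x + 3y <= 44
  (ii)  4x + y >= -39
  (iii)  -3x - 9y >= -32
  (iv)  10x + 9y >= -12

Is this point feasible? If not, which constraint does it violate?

(i): 42 ≤ 44 ✓
(ii): -8 ≥ -39 ✓
(iii): -27 ≥ -32 ✓
(iv): 6 ≥ -12 ✓

feasible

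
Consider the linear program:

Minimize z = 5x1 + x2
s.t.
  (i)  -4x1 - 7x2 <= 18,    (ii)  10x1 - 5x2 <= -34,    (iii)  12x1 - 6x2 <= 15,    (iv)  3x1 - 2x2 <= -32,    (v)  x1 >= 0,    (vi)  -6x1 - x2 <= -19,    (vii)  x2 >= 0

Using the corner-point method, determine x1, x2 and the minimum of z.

x1 = 2/5, x2 = 83/5, minimum z = 93/5

The feasible region is unbounded (it extends along (1, 2), (0, 1)), but z strictly increases along every unbounded feasible direction, so there is no improving ray and the minimum is attained at a vertex.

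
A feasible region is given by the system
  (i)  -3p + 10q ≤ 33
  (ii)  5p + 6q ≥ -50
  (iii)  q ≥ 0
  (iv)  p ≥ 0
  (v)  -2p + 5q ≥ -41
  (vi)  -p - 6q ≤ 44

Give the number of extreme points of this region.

4

Intersecting each pair of boundary lines and keeping only the points that satisfy every inequality leaves:
  (0, 33/10)
  (115, 189/5)
  (0, 0)
  (41/2, 0)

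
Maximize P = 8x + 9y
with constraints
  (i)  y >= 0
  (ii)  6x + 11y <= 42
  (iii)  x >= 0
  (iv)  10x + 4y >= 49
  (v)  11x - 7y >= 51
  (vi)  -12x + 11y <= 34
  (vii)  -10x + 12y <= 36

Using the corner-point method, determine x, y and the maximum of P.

Corner points and P = 8x + 9y:
  (7, 0) → P = 56
  (49/10, 0) → P = 196/5
  (855/163, 156/163) → P = 8244/163
  (547/114, 29/114) → P = 4637/114

At the optimal vertex, y = 0 and 6x + 11y = 42.
Solving simultaneously gives x = 7, y = 0.

x = 7, y = 0, maximum P = 56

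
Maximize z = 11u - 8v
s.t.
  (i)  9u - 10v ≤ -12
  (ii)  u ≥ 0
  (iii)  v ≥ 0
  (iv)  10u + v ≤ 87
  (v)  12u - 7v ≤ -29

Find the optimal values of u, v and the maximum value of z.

u = 0, v = 29/7, maximum z = -232/7

Vertices and z = 11u - 8v:
  (0, 87) → z = -696
  (0, 29/7) → z = -232/7
  (290/41, 667/41) → z = -2146/41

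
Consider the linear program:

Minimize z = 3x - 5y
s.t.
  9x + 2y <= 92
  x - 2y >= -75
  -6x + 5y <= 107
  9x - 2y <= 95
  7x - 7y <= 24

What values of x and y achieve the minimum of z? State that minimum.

Corner points and z = 3x - 5y:
  (82/19, 505/19) → z = -2279/19
  (692/77, 428/77) → z = -64/77
  (-869/7, -893/7) → z = 1858/7

At the optimal vertex, 9x + 2y = 92 and -6x + 5y = 107.
Solving simultaneously gives x = 82/19, y = 505/19.

x = 82/19, y = 505/19, minimum z = -2279/19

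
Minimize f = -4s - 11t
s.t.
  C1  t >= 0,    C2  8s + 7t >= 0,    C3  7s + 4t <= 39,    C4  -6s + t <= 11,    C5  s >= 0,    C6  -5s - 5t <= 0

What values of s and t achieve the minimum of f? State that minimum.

s = 0, t = 39/4, minimum f = -429/4

Vertices and f = -4s - 11t:
  (0, 0) → f = 0
  (39/7, 0) → f = -156/7
  (0, 39/4) → f = -429/4

The binding constraints are 7s + 4t = 39 and s = 0.
Solving simultaneously gives s = 0, t = 39/4.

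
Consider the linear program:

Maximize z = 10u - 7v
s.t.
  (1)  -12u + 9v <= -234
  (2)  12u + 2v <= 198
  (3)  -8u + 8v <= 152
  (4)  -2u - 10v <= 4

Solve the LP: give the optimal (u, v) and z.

u = 497/29, v = -111/29, maximum z = 5747/29

Extreme points and z = 10u - 7v:
  (375/22, -36/11) → z = 2127/11
  (384/23, -86/23) → z = 4442/23
  (497/29, -111/29) → z = 5747/29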